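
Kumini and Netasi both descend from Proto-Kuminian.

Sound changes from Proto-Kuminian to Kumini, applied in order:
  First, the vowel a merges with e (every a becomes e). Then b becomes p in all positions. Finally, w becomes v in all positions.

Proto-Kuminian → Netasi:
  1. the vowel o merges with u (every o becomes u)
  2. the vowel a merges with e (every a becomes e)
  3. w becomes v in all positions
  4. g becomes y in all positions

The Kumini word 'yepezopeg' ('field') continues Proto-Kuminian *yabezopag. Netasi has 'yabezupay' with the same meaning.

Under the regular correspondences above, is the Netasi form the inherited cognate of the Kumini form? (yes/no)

Derive the expected Netasi reflex of *yabezopag:
Netasi: start from *yabezopag.
  rule 1 (vowel merger): yabezopag → yabezupag
  rule 2 (vowel merger): yabezupag → yebezupeg
  rule 3: no change — yebezupeg
  rule 4 (unconditioned shift): yebezupeg → yebezupey
  ⇒ Netasi yebezupey
The regular Netasi reflex would be 'yebezupey', but the attested form is 'yabezupay'. The correspondence is irregular, so they are not cognates (the Netasi form has a different source).

no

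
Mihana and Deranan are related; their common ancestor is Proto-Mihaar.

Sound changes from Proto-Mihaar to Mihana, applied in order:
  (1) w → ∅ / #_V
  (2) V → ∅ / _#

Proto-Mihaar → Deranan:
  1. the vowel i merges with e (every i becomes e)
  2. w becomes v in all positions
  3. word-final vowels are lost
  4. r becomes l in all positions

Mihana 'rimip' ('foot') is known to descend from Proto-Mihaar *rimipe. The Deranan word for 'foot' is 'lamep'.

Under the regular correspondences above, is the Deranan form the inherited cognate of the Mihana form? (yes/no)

Derive the expected Deranan reflex of *rimipe:
Deranan: *rimipe
  rimipe → remepe   [vowel merger]
  remepe (rule 2 does not apply)
  remepe → remep   [apocope]
  remep → lemep   [unconditioned shift]
  giving Deranan lemep.
The regular Deranan reflex would be 'lemep', but the attested form is 'lamep'. The correspondence is irregular, so they are not cognates (the Deranan form has a different source).

no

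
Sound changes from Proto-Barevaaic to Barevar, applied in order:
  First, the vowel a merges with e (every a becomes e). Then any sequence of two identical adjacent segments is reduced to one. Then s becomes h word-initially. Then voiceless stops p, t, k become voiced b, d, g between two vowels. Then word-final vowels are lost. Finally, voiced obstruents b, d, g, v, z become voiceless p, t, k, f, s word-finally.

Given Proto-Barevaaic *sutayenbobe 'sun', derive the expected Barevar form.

Barevar: start from *sutayenbobe.
  rule 1 (vowel merger): sutayenbobe → suteyenbobe
  rule 2: no change — suteyenbobe
  rule 3 (debuccalisation): suteyenbobe → huteyenbobe
  rule 4 (intervocalic voicing): huteyenbobe → hudeyenbobe
  rule 5 (apocope): hudeyenbobe → hudeyenbob
  rule 6 (final devoicing): hudeyenbob → hudeyenbop
  ⇒ Barevar hudeyenbop

hudeyenbop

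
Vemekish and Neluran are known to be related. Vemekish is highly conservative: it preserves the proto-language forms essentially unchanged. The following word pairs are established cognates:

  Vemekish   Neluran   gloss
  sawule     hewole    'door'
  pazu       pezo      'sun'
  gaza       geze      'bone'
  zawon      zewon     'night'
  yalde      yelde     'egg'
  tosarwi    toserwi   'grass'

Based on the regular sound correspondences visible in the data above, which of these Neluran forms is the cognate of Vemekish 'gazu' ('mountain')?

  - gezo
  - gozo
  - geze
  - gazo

sawule ~ hewole, pazu ~ pezo — Vemekish a corresponds to Neluran e after a consonant, before a consonant other than r, m, n, p, b, f, v.
pazu ~ pezo — Vemekish u corresponds to Neluran o word-finally.
Applying these to Vemekish 'gazu':
  gazu → gezu   (a→e after a consonant, before a consonant other than r, m, n, p, b, f, v)
  gezu → gezo   (u→o word-finally)
So the Neluran cognate is 'gezo'.

gezo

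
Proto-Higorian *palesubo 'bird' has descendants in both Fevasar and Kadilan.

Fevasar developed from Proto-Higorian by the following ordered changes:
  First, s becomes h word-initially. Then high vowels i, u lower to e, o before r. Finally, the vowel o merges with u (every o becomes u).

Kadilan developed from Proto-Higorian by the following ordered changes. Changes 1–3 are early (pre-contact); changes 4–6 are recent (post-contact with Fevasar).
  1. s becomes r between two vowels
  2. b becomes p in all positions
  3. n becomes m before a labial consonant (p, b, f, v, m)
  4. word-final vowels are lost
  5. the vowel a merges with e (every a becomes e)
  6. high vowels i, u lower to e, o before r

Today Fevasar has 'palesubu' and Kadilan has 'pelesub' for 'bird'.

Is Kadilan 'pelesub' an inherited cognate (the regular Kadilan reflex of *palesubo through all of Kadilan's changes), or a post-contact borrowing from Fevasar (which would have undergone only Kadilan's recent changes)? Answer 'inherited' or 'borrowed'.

borrowed

If inherited, *palesubo would pass through all of Kadilan's changes:
Kadilan: *palesubo > palerubo > palerupo > palerup > pelerup  (by rhotacism, unconditioned shift, apocope, vowel merger)
If borrowed from Fevasar 'palesubu' after the early changes, it would undergo only the recent ones:
  rule 4 (apocope): palesubu → palesub
  rule 5 (vowel merger): palesub → pelesub
  rule 6 (pre-rhotic lowering): no change (pelesub)
  ⇒ as a loan: pelesub
Kadilan 'pelesub' matches the loan outcome 'pelesub', not the inherited 'pelerup' — it skipped the early Kadilan changes, so it was borrowed from Fevasar.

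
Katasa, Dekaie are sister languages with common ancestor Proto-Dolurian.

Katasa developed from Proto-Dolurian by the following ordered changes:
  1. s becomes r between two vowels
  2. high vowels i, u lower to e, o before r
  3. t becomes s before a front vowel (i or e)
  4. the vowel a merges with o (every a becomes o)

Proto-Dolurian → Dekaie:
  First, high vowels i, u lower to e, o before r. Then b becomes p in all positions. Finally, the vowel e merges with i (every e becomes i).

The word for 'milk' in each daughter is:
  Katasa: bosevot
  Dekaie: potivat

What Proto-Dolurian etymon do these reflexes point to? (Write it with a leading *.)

*botevat

Position 4: Katasa has e, Dekaie has i. Taking the neighbouring segments as reconstructed: Katasa e can only go back to *e; Dekaie i could go back to *e or *i — the one source consistent with every daughter is *e.
Position 3: Katasa has s, Dekaie has t. Dekaie preserves t here (none of its changes turn any other segment into t), so the proto-segment is *t.
Continuing position by position gives *botevat; check it forward:
Katasa: start from *botevat.
  rule 1: no change — botevat
  rule 2: no change — botevat
  rule 3 (palatalisation): botevat → bosevat
  rule 4 (vowel merger): bosevat → bosevot
  ⇒ Katasa bosevot
Dekaie: *botevat > potevat > potivat  (by unconditioned shift, vowel merger)
*botevat is the unique common source.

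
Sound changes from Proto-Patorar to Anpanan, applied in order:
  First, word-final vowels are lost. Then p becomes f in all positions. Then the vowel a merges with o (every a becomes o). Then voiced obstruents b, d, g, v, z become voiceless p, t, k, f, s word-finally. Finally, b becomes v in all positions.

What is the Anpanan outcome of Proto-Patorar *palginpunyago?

folginfunyok

Anpanan: start from *palginpunyago.
  rule 1 (apocope): palginpunyago → palginpunyag
  rule 2 (unconditioned shift): palginpunyag → falginfunyag
  rule 3 (vowel merger): falginfunyag → folginfunyog
  rule 4 (final devoicing): folginfunyog → folginfunyok
  rule 5: no change — folginfunyok
  ⇒ Anpanan folginfunyok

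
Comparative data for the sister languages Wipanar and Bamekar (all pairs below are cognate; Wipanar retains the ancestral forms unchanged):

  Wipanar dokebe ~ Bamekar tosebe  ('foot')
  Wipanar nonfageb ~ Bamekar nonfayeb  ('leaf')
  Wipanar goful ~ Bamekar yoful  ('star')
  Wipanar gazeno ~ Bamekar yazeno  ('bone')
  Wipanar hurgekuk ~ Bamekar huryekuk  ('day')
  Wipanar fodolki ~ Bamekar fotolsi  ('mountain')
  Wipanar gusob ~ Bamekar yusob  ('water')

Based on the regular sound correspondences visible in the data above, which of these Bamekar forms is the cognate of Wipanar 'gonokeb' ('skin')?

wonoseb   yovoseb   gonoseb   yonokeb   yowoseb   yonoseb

goful ~ yoful — Wipanar g corresponds to Bamekar y word-initially before a back vowel.
dokebe ~ tosebe — Wipanar k corresponds to Bamekar s between vowels (before a front vowel).
Applying these to Wipanar 'gonokeb':
  gonokeb → yonokeb   (g→y word-initially before a back vowel)
  yonokeb → yonoseb   (k→s between vowels (before a front vowel))
So the Bamekar cognate is 'yonoseb'.

yonoseb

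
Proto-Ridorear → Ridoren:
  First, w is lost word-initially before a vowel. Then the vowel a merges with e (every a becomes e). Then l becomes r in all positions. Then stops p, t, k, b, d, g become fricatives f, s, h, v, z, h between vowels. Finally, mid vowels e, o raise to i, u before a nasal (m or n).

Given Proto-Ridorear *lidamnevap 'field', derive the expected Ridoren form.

rizimnevep

Ridoren: *lidamnevap > lidemnevep > ridemnevep > rizemnevep > rizimnevep  (by vowel merger, unconditioned shift, intervocalic lenition, pre-nasal raising)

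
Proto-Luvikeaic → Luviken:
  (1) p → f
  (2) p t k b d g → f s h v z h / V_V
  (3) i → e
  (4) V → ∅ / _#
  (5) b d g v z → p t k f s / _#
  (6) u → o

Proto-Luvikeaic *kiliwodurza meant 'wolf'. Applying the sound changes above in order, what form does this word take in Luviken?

Luviken: *kiliwodurza > kiliwozurza > kelewozurza > kelewozurz > kelewozurs > kelewozors  (by intervocalic lenition, vowel merger, apocope, final devoicing, vowel merger)

kelewozors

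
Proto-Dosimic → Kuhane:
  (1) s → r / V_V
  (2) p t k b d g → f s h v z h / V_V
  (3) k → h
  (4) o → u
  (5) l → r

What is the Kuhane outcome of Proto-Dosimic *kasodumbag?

Kuhane: *kasodumbag > karodumbag > karozumbag > harozumbag > haruzumbag  (by rhotacism, intervocalic lenition, unconditioned shift, vowel merger)

haruzumbag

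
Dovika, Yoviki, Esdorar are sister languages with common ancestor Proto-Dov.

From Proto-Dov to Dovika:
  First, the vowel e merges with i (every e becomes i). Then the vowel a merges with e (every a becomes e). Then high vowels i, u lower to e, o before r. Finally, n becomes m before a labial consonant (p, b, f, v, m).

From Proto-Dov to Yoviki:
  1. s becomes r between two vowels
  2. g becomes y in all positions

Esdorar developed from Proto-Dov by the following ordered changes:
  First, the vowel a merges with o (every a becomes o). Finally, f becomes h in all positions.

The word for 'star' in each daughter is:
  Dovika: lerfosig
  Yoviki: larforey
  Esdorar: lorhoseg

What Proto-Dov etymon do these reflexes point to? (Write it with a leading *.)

*larfoseg

Position 6: Dovika has s, Yoviki has r, Esdorar has s. Dovika preserves s here (none of its changes turn any other segment into s), so the proto-segment is *s.
Position 7: Dovika has i, Yoviki has e, Esdorar has e. Yoviki preserves e here (none of its changes turn any other segment into e), so the proto-segment is *e.
Verify the candidate proto-form against each daughter:
Dovika: *larfoseg
  larfoseg → larfosig   [vowel merger]
  larfosig → lerfosig   [vowel merger]
  lerfosig (rule 3 does not apply)
  lerfosig (rule 4 does not apply)
  giving Dovika lerfosig.
Yoviki: start from *larfoseg.
  rule 1 (rhotacism): larfoseg → larforeg
  rule 2 (unconditioned shift): larforeg → larforey
  ⇒ Yoviki larforey
Esdorar: start from *larfoseg.
  rule 1 (vowel merger): larfoseg → lorfoseg
  rule 2 (unconditioned shift): lorfoseg → lorhoseg
  ⇒ Esdorar lorhoseg
Only *larfoseg yields all of Dovika lerfosig, Yoviki larforey, Esdorar lorhoseg.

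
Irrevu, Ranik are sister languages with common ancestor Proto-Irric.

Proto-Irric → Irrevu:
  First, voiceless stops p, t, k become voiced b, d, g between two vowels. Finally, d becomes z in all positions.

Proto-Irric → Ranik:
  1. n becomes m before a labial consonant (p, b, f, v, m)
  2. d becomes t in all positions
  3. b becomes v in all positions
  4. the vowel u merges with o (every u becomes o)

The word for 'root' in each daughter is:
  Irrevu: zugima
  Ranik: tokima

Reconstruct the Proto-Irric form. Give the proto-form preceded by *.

*dukima

Position 2: Irrevu has u, Ranik has o. Irrevu preserves u here (none of its changes turn any other segment into u), so the proto-segment is *u.
Position 1: Irrevu has z, Ranik has t. Taking the neighbouring segments as reconstructed: Irrevu z could go back to *d or *z; Ranik t could go back to *t or *d — the one source consistent with every daughter is *d.
Position 3: Irrevu has g, Ranik has k. Ranik preserves k here (none of its changes turn any other segment into k), so the proto-segment is *k.
This points to *dukima. Verify forward in each daughter:
Irrevu: *dukima > dugima > zugima  (by intervocalic voicing, unconditioned shift)
Ranik: *dukima
  dukima (rule 1 does not apply)
  dukima → tukima   [unconditioned shift]
  tukima (rule 3 does not apply)
  tukima → tokima   [vowel merger]
  giving Ranik tokima.
Only *dukima yields all of Irrevu zugima, Ranik tokima.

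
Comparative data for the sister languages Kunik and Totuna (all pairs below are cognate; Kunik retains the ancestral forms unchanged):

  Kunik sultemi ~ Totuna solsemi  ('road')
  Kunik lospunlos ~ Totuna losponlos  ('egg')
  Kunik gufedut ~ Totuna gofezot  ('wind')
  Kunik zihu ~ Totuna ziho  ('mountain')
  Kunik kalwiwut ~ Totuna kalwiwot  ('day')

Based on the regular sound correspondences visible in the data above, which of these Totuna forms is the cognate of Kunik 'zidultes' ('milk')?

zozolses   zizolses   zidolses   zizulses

gufedut ~ gofezot — Kunik d corresponds to Totuna z between vowels (before a back vowel).
sultemi ~ solsemi, gufedut ~ gofezot — Kunik u corresponds to Totuna o after a consonant, before a consonant other than r, m, n, p, b, f, v.
sultemi ~ solsemi — Kunik t corresponds to Totuna s after a consonant, before a front vowel.
Applying these to Kunik 'zidultes':
  zidultes → zizultes   (d→z between vowels (before a back vowel))
  zizultes → zizoltes   (u→o after a consonant, before a consonant other than r, m, n, p, b, f, v)
  zizoltes → zizolses   (t→s after a consonant, before a front vowel)
So the Totuna cognate is 'zizolses'.

zizolses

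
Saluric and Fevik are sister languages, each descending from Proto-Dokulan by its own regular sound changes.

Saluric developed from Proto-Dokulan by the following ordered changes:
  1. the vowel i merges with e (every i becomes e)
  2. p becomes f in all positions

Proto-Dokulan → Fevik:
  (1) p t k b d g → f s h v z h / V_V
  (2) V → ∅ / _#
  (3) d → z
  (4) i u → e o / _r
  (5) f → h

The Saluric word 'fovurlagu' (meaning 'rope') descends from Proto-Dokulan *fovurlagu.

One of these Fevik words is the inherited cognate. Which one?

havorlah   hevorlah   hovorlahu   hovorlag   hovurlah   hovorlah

Fevik: *fovurlagu > fovurlahu > fovurlah > fovorlah > hovorlah  (by intervocalic lenition, apocope, pre-rhotic lowering, unconditioned shift)

hovorlah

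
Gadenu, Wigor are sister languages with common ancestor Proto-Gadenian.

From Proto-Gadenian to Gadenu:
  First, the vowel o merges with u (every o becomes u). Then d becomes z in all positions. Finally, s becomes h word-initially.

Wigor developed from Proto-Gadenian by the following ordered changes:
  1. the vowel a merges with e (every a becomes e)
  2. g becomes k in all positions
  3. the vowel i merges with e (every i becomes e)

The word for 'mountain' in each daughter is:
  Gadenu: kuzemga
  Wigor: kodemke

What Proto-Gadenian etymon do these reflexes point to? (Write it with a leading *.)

*kodemga

Position 7: Gadenu has a, Wigor has e. Gadenu preserves a here (none of its changes turn any other segment into a), so the proto-segment is *a.
Position 6: Gadenu has g, Wigor has k. Gadenu preserves g here (none of its changes turn any other segment into g), so the proto-segment is *g.
This points to *kodemga. Verify forward in each daughter:
Gadenu: *kodemga > kudemga > kuzemga  (by vowel merger, unconditioned shift)
Wigor: *kodemga > kodemge > kodemke  (by vowel merger, unconditioned shift)
*kodemga is the unique common source.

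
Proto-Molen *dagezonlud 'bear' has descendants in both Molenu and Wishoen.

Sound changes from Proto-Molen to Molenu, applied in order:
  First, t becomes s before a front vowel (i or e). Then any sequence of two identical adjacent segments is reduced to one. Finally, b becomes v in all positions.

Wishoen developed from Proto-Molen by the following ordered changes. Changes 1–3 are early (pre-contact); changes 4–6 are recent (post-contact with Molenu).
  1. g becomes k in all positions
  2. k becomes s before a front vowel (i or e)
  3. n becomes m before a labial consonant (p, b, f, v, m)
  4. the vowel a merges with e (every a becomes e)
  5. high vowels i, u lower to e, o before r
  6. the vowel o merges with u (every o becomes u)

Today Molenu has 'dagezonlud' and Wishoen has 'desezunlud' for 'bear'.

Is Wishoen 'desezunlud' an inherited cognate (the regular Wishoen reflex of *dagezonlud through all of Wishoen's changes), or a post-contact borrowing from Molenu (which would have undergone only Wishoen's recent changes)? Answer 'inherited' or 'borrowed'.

If inherited, *dagezonlud would pass through all of Wishoen's changes:
Wishoen: start from *dagezonlud.
  rule 1 (unconditioned shift): dagezonlud → dakezonlud
  rule 2 (palatalisation): dakezonlud → dasezonlud
  rule 3: no change — dasezonlud
  rule 4 (vowel merger): dasezonlud → desezonlud
  rule 5: no change — desezonlud
  rule 6 (vowel merger): desezonlud → desezunlud
  ⇒ Wishoen desezunlud
If borrowed from Molenu 'dagezonlud' after the early changes, it would undergo only the recent ones:
  rule 4 (vowel merger): dagezonlud → degezonlud
  rule 5 (pre-rhotic lowering): no change (degezonlud)
  rule 6 (vowel merger): degezonlud → degezunlud
  ⇒ as a loan: degezunlud
Wishoen 'desezunlud' matches the inherited outcome exactly, so it is an inherited cognate, not a loan.

inherited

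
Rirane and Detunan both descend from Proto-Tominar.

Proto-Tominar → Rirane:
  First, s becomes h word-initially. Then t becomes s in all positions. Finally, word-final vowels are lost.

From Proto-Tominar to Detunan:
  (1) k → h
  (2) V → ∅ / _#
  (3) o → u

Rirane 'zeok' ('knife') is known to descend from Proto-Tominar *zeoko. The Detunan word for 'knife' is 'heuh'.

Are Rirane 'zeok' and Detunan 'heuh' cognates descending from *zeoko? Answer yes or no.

no

Derive the expected Detunan reflex of *zeoko:
Detunan: start from *zeoko.
  rule 1 (unconditioned shift): zeoko → zeoho
  rule 2 (apocope): zeoho → zeoh
  rule 3 (vowel merger): zeoh → zeuh
  ⇒ Detunan zeuh
The regular Detunan reflex would be 'zeuh', but the attested form is 'heuh'. The correspondence is irregular, so they are not cognates (the Detunan form has a different source).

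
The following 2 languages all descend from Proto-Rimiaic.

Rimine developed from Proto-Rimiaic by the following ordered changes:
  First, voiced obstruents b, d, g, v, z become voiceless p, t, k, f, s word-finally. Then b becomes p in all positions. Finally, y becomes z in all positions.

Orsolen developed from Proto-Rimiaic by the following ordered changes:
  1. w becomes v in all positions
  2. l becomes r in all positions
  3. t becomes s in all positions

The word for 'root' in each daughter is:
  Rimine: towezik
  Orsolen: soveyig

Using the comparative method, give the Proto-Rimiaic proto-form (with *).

*toweyig

Position 1: Rimine has t, Orsolen has s. Taking the neighbouring segments as reconstructed: Rimine t can only go back to *t; Orsolen s could go back to *t or *s — the one source consistent with every daughter is *t.
Position 5: Rimine has z, Orsolen has y. Orsolen preserves y here (none of its changes turn any other segment into y), so the proto-segment is *y.
Position 7: Rimine has k, Orsolen has g. Orsolen preserves g here (none of its changes turn any other segment into g), so the proto-segment is *g.
Verify the candidate proto-form against each daughter:
Rimine: *toweyig
  toweyig → toweyik   [final devoicing]
  toweyik (rule 2 does not apply)
  toweyik → towezik   [unconditioned shift]
  giving Rimine towezik.
Orsolen: *toweyig > toveyig > soveyig  (by unconditioned shift, unconditioned shift)
Only *toweyig yields all of Rimine towezik, Orsolen soveyig.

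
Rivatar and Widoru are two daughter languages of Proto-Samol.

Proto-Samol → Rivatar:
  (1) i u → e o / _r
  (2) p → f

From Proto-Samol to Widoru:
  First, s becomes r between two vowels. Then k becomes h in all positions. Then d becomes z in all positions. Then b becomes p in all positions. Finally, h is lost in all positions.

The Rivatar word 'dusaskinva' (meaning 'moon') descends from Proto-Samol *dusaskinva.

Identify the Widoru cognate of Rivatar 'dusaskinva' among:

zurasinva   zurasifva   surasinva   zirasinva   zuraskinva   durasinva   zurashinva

Widoru: *dusaskinva > duraskinva > durashinva > zurashinva > zurasinva  (by rhotacism, unconditioned shift, unconditioned shift, h-loss)
Among the options, 'zurasinva' alone shows every Widoru change applied in order.

zurasinva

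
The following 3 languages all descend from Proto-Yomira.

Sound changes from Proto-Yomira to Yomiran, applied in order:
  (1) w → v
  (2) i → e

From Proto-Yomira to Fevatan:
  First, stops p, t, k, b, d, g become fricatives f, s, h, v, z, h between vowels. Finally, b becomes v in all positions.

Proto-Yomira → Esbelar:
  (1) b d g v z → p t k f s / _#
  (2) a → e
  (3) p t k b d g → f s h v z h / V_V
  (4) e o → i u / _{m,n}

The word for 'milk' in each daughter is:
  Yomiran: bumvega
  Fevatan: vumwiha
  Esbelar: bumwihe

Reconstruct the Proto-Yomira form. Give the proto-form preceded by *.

*bumwiga

Position 6: Yomiran has g, Fevatan has h, Esbelar has h. Yomiran preserves g here (none of its changes turn any other segment into g), so the proto-segment is *g.
Position 4: Yomiran has v, Fevatan has w, Esbelar has w. Fevatan preserves w here (none of its changes turn any other segment into w), so the proto-segment is *w.
This points to *bumwiga. Verify forward in each daughter:
Yomiran: *bumwiga > bumviga > bumvega  (by unconditioned shift, vowel merger)
Fevatan: *bumwiga
  bumwiga → bumwiha   [intervocalic lenition]
  bumwiha → vumwiha   [unconditioned shift]
  giving Fevatan vumwiha.
Esbelar: start from *bumwiga.
  rule 1: no change — bumwiga
  rule 2 (vowel merger): bumwiga → bumwige
  rule 3 (intervocalic lenition): bumwige → bumwihe
  rule 4: no change — bumwihe
  ⇒ Esbelar bumwihe
*bumwiga is the unique common source.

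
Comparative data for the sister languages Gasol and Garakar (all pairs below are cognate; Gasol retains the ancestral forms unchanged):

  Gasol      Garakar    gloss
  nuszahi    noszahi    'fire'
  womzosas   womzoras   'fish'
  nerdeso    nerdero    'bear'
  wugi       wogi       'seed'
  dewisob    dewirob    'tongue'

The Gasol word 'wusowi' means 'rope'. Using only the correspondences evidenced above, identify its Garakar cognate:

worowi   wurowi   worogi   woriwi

nuszahi ~ noszahi, wugi ~ wogi — Gasol u corresponds to Garakar o after a consonant, before a consonant other than r, m, n, p, b, f, v.
nerdeso ~ nerdero, dewisob ~ dewirob — Gasol s corresponds to Garakar r between vowels (before a back vowel).
Applying these to Gasol 'wusowi':
  wusowi → wosowi   (u→o after a consonant, before a consonant other than r, m, n, p, b, f, v)
  wosowi → worowi   (s→r between vowels (before a back vowel))
So the Garakar cognate is 'worowi'.

worowi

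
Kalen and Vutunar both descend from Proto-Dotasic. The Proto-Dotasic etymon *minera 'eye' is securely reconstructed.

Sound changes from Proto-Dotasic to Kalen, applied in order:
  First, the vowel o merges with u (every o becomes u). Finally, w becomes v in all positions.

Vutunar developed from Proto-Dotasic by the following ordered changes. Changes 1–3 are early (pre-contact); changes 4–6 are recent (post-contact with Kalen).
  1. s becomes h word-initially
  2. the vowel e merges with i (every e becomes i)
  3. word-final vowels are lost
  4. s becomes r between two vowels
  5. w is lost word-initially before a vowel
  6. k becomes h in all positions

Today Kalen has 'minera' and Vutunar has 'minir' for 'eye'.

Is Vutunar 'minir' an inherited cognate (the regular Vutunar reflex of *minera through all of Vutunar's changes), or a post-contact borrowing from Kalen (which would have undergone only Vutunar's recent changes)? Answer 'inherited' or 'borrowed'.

inherited

If inherited, *minera would pass through all of Vutunar's changes:
Vutunar: *minera
  minera (rule 1 does not apply)
  minera → minira   [vowel merger]
  minira → minir   [apocope]
  minir (rule 4 does not apply)
  minir (rule 5 does not apply)
  minir (rule 6 does not apply)
  giving Vutunar minir.
If borrowed from Kalen 'minera' after the early changes, it would undergo only the recent ones:
  rule 4 (rhotacism): no change (minera)
  rule 5 (glide loss): no change (minera)
  rule 6 (unconditioned shift): no change (minera)
  ⇒ as a loan: minera
Vutunar 'minir' matches the inherited outcome exactly, so it is an inherited cognate, not a loan.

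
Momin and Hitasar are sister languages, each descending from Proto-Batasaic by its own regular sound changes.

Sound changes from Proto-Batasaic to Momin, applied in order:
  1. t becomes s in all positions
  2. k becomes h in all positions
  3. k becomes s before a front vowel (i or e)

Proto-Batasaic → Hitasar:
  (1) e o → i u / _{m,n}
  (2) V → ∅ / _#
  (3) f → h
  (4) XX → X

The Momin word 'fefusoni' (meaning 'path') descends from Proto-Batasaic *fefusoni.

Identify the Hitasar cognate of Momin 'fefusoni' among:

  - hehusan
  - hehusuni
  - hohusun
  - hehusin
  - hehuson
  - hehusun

hehusun

Hitasar: start from *fefusoni.
  rule 1 (pre-nasal raising): fefusoni → fefusuni
  rule 2 (apocope): fefusuni → fefusun
  rule 3 (unconditioned shift): fefusun → hehusun
  rule 4: no change — hehusun
  ⇒ Hitasar hehusun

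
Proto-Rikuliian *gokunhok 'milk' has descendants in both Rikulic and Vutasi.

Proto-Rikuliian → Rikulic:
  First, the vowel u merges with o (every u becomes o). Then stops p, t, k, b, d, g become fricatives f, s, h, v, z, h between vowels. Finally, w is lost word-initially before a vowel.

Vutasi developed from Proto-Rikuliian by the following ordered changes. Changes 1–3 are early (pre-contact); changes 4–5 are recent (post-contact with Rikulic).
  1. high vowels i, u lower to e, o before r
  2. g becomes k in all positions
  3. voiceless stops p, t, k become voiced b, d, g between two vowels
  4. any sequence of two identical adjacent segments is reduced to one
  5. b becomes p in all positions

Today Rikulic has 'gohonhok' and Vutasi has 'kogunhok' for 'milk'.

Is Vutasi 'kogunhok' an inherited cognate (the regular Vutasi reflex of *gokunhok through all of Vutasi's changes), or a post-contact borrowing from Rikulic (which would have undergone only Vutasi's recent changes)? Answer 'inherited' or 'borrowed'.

If inherited, *gokunhok would pass through all of Vutasi's changes:
Vutasi: start from *gokunhok.
  rule 1: no change — gokunhok
  rule 2 (unconditioned shift): gokunhok → kokunhok
  rule 3 (intervocalic voicing): kokunhok → kogunhok
  rule 4: no change — kogunhok
  rule 5: no change — kogunhok
  ⇒ Vutasi kogunhok
If borrowed from Rikulic 'gohonhok' after the early changes, it would undergo only the recent ones:
  rule 4 (degemination): no change (gohonhok)
  rule 5 (unconditioned shift): no change (gohonhok)
  ⇒ as a loan: gohonhok
Vutasi 'kogunhok' matches the inherited outcome exactly, so it is an inherited cognate, not a loan.

inherited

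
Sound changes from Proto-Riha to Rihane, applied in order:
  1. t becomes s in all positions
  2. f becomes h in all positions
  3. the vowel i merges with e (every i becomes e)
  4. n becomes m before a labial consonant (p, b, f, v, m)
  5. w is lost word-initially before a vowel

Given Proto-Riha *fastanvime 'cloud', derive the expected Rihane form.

Rihane: start from *fastanvime.
  rule 1 (unconditioned shift): fastanvime → fassanvime
  rule 2 (unconditioned shift): fassanvime → hassanvime
  rule 3 (vowel merger): hassanvime → hassanveme
  rule 4 (nasal place assimilation): hassanveme → hassamveme
  rule 5: no change — hassamveme
  ⇒ Rihane hassamveme

hassamveme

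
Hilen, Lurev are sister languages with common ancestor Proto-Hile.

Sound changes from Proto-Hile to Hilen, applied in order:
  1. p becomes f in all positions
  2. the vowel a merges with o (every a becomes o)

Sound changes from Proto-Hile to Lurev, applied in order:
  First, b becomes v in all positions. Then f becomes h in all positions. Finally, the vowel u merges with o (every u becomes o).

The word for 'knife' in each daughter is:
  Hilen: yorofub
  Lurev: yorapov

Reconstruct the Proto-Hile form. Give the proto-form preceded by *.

Position 5: Hilen has f, Lurev has p. Lurev preserves p here (none of its changes turn any other segment into p), so the proto-segment is *p.
Position 4: Hilen has o, Lurev has a. Lurev preserves a here (none of its changes turn any other segment into a), so the proto-segment is *a.
Continuing position by position gives *yorapub; check it forward:
Hilen: *yorapub > yorafub > yorofub  (by unconditioned shift, vowel merger)
Lurev: *yorapub > yorapuv > yorapov  (by unconditioned shift, vowel merger)
Only *yorapub yields all of Hilen yorofub, Lurev yorapov.

*yorapub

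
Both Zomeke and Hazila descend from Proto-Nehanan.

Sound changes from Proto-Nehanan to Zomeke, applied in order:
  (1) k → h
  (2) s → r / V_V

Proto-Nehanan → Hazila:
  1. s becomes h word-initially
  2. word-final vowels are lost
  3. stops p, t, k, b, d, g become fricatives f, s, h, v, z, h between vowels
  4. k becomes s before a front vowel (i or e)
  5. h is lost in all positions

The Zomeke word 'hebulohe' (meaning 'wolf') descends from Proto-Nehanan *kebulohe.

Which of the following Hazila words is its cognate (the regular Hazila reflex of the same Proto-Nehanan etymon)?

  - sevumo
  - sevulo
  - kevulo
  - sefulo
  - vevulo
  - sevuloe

sevulo

Hazila: *kebulohe > kebuloh > kevuloh > sevuloh > sevulo  (by apocope, intervocalic lenition, palatalisation, h-loss)
Only 'sevulo' matches the regular Hazila development of *kebulohe.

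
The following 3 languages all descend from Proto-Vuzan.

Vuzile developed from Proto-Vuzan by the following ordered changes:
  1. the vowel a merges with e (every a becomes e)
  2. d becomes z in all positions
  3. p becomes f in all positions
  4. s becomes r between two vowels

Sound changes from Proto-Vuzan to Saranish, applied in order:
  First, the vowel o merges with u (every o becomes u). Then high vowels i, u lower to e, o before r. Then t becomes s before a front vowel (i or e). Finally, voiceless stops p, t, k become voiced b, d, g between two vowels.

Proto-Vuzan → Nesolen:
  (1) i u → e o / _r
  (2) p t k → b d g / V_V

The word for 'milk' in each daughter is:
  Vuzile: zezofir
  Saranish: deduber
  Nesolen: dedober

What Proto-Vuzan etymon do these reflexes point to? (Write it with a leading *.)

Position 3: Vuzile has z, Saranish has d, Nesolen has d. Taking the neighbouring segments as reconstructed: Vuzile z could go back to *d or *z; Saranish d could go back to *t or *d; Nesolen d could go back to *t or *d — the one source consistent with every daughter is *d.
Position 6: Vuzile has i, Saranish has e, Nesolen has e. Vuzile preserves i here (none of its changes turn any other segment into i), so the proto-segment is *i.
Position 1: Vuzile has z, Saranish has d, Nesolen has d. Taking the neighbouring segments as reconstructed: Vuzile z could go back to *d or *z; Saranish d can only go back to *d; Nesolen d can only go back to *d — the one source consistent with every daughter is *d.
This points to *dedopir. Verify forward in each daughter:
Vuzile: start from *dedopir.
  rule 1: no change — dedopir
  rule 2 (unconditioned shift): dedopir → zezopir
  rule 3 (unconditioned shift): zezopir → zezofir
  rule 4: no change — zezofir
  ⇒ Vuzile zezofir
Saranish: start from *dedopir.
  rule 1 (vowel merger): dedopir → dedupir
  rule 2 (pre-rhotic lowering): dedupir → deduper
  rule 3: no change — deduper
  rule 4 (intervocalic voicing): deduper → deduber
  ⇒ Saranish deduber
Nesolen: *dedopir > dedoper > dedober  (by pre-rhotic lowering, intervocalic voicing)
Only *dedopir yields all of Vuzile zezofir, Saranish deduber, Nesolen dedober.

*dedopir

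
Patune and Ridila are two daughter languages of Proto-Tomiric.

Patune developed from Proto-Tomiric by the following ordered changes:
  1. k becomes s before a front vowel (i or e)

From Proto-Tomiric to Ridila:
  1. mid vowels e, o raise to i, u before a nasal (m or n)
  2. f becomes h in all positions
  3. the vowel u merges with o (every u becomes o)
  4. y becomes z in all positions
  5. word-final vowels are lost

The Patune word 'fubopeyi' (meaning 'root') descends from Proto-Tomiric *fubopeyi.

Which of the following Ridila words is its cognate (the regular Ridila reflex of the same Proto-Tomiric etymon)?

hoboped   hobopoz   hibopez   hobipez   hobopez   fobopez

hobopez

Ridila: *fubopeyi > hubopeyi > hobopeyi > hobopezi > hobopez  (by unconditioned shift, vowel merger, unconditioned shift, apocope)
Among the options, 'hobopez' alone shows every Ridila change applied in order.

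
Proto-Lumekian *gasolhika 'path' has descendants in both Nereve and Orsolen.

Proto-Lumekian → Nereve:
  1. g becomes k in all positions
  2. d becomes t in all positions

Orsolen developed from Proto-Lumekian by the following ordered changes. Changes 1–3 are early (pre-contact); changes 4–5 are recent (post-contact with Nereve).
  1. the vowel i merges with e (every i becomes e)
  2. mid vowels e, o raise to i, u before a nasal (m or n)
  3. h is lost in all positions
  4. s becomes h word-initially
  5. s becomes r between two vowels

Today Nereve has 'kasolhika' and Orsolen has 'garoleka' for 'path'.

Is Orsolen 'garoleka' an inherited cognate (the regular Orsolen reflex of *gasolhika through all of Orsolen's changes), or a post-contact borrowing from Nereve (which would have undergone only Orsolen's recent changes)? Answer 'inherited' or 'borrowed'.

If inherited, *gasolhika would pass through all of Orsolen's changes:
Orsolen: *gasolhika
  gasolhika → gasolheka   [vowel merger]
  gasolheka (rule 2 does not apply)
  gasolheka → gasoleka   [h-loss]
  gasoleka (rule 4 does not apply)
  gasoleka → garoleka   [rhotacism]
  giving Orsolen garoleka.
If borrowed from Nereve 'kasolhika' after the early changes, it would undergo only the recent ones:
  rule 4 (debuccalisation): no change (kasolhika)
  rule 5 (rhotacism): kasolhika → karolhika
  ⇒ as a loan: karolhika
Orsolen 'garoleka' matches the inherited outcome exactly, so it is an inherited cognate, not a loan.

inherited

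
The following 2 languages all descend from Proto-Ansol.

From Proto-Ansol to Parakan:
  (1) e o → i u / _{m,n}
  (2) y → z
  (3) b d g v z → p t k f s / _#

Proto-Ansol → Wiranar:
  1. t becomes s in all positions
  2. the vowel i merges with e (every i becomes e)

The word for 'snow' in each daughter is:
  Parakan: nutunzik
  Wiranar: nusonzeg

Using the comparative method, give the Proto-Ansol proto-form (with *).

*nutonzig

Position 4: Parakan has u, Wiranar has o. Wiranar preserves o here (none of its changes turn any other segment into o), so the proto-segment is *o.
Position 8: Parakan has k, Wiranar has g. Wiranar preserves g here (none of its changes turn any other segment into g), so the proto-segment is *g.
Continuing position by position gives *nutonzig; check it forward:
Parakan: *nutonzig
  nutonzig → nutunzig   [pre-nasal raising]
  nutunzig (rule 2 does not apply)
  nutunzig → nutunzik   [final devoicing]
  giving Parakan nutunzik.
Wiranar: start from *nutonzig.
  rule 1 (unconditioned shift): nutonzig → nusonzig
  rule 2 (vowel merger): nusonzig → nusonzeg
  ⇒ Wiranar nusonzeg
*nutonzig is the unique common source.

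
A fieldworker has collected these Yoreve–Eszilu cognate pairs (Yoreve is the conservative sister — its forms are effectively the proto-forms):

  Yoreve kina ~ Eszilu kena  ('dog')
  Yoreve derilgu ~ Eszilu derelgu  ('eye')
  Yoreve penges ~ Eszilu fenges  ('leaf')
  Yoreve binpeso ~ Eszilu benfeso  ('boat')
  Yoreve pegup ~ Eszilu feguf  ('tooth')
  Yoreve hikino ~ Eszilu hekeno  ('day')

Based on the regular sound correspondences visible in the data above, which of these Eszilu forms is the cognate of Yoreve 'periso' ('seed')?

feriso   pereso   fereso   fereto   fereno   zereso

fereso

penges ~ fenges, pegup ~ feguf — Yoreve p corresponds to Eszilu f word-initially before a front vowel.
derilgu ~ derelgu, hikino ~ hekeno — Yoreve i corresponds to Eszilu e after a consonant, before a consonant other than r, m, n, p, b, f, v.
Applying these to Yoreve 'periso':
  periso → feriso   (p→f word-initially before a front vowel)
  feriso → fereso   (i→e after a consonant, before a consonant other than r, m, n, p, b, f, v)
So the Eszilu cognate is 'fereso'.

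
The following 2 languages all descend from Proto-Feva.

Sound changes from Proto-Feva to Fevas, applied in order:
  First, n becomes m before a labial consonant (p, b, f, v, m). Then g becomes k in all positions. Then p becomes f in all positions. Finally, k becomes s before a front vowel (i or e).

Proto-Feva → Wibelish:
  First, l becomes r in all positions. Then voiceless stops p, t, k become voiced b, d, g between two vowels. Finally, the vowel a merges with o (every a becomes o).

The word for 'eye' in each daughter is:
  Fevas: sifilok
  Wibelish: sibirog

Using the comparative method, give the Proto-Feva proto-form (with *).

*sipilog

Position 7: Fevas has k, Wibelish has g. Taking the neighbouring segments as reconstructed: Fevas k could go back to *k or *g; Wibelish g can only go back to *g — the one source consistent with every daughter is *g.
Position 5: Fevas has l, Wibelish has r. Fevas preserves l here (none of its changes turn any other segment into l), so the proto-segment is *l.
Position 3: Fevas has f, Wibelish has b. Taking the neighbouring segments as reconstructed: Fevas f could go back to *p or *f; Wibelish b could go back to *p or *b — the one source consistent with every daughter is *p.
The remaining positions agree across the daughters. Check the candidate against every language:
Fevas: *sipilog
  sipilog (rule 1 does not apply)
  sipilog → sipilok   [unconditioned shift]
  sipilok → sifilok   [unconditioned shift]
  sifilok (rule 4 does not apply)
  giving Fevas sifilok.
Wibelish: start from *sipilog.
  rule 1 (unconditioned shift): sipilog → sipirog
  rule 2 (intervocalic voicing): sipirog → sibirog
  rule 3: no change — sibirog
  ⇒ Wibelish sibirog
*sipilog is the unique common source.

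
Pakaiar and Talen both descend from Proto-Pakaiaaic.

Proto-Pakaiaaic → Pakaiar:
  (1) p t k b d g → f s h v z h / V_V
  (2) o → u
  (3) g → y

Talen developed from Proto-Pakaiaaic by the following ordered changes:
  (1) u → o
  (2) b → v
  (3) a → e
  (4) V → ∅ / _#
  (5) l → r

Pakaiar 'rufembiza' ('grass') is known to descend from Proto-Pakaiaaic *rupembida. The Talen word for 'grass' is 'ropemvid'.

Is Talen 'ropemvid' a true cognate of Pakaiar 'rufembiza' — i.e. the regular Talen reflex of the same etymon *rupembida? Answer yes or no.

Derive the expected Talen reflex of *rupembida:
Talen: start from *rupembida.
  rule 1 (vowel merger): rupembida → ropembida
  rule 2 (unconditioned shift): ropembida → ropemvida
  rule 3 (vowel merger): ropemvida → ropemvide
  rule 4 (apocope): ropemvide → ropemvid
  rule 5: no change — ropemvid
  ⇒ Talen ropemvid
Talen 'ropemvid' matches the regular reflex exactly, so the pair is cognate.

yes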